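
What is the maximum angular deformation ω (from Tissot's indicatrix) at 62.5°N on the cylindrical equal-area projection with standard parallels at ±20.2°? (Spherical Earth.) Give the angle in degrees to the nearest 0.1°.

75.2°

Cylindrical equal-area (φ₀ = 20.2°): h = cos φ / cos 20.2° along meridians, k = cos 20.2° / cos φ along parallels; h·k = 1.
At 62.5°: h = 0.4920, k = 2.032; principal scales a = 2.032, b = 0.4920.
sin(ω/2) = (a − b)/(a + b) = 1.540/2.524 = 0.6102, so ω = 2 arcsin(0.6102) ≈ 75.2°.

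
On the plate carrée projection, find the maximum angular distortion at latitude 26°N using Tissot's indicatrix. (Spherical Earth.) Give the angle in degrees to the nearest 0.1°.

6.1°

Plate carrée maps x = Rλ, y = Rφ. The meridian scale is h = 1 and the parallel scale is k = 1/cos φ = sec φ.
At 26°: h = 1.000, k = 1.113; principal scales a = 1.113, b = 1.000.
sin(ω/2) = (a − b)/(a + b) = 0.1126/2.113 = 0.05330, so ω = 2 arcsin(0.05330) ≈ 6.1°.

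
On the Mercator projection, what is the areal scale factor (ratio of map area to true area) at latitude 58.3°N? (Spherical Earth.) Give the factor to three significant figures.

Mercator is conformal, so the point scale is isotropic: h = k = sec φ = 1/cos φ.
Areal scale = k² = sec²φ = 1/cos²(58.3°) = 1/0.5255² = 3.622.

3.62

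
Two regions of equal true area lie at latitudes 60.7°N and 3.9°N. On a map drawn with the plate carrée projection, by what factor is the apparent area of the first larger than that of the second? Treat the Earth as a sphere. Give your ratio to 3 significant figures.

In the plate carrée (x = Rλ, y = Rφ), meridians are true-scale (h = 1) and parallels are stretched by k = sec φ.
Areal scale at 60.7°: h·k = 1.000 × 2.043 = 2.043.
Areal scale at 3.9°: h·k = 1.000 × 1.002 = 1.002.
Ratio = 2.043/1.002 ≈ 2.04.

2.04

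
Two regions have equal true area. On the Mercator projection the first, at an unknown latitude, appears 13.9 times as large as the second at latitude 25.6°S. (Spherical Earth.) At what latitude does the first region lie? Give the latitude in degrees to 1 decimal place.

76.0°

On Mercator, (apparent₁)/(apparent₂) = sec²φ₁ / sec²φ₂ when true areas are equal.
cos²φ₂ / cos²φ₁ = 13.9  ⇒  cos φ₁ = cos 25.6° / √13.9 = 0.9018/3.728 = 0.2419.
φ₁ = arccos(0.2419) ≈ 76.0°.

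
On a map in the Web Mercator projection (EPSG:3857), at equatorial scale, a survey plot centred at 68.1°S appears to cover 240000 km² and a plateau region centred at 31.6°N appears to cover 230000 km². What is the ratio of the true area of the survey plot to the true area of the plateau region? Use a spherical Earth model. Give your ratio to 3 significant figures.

0.200

Since Mercator area scale is 1/cos²φ, the true area equals the apparent area multiplied by cos²φ.
True area of survey plot: 240000 × cos²(68.1°) = 240000 × 0.1391 = 33390 km².
True area of plateau region: 230000 × cos²(31.6°) = 230000 × 0.7254 = 166900 km².
Ratio = 33390 / 166900 ≈ 0.200.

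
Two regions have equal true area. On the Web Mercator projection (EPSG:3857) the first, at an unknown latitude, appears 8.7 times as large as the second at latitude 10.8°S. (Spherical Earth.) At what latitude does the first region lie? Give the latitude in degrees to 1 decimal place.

For equal true areas on Mercator, apparent areas scale as sec²φ, so the ratio is cos²φ₂ / cos²φ₁.
cos²φ₂ / cos²φ₁ = 8.7  ⇒  cos φ₁ = cos 10.8° / √8.7 = 0.9823/2.950 = 0.3330.
φ₁ = arccos(0.3330) ≈ 70.5°.

70.5°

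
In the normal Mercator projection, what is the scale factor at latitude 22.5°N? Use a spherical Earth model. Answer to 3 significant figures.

1.08

The Mercator projection is conformal; its linear scale factor is the same in every direction and equals sec φ = 1/cos φ.
k = 1/cos 22.5° = 1/0.9239 = 1.082.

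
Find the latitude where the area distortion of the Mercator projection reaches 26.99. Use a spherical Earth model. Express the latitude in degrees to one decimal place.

Mercator areal scale is sec²φ.
sec²φ = 26.99  ⇒  cos²φ = 0.03705  ⇒  cos φ = 0.1925.
φ = arccos(0.1925) ≈ 78.9°.

78.9°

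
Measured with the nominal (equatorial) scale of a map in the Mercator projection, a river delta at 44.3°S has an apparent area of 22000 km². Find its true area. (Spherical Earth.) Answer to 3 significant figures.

Mercator is conformal, so the point scale is isotropic: h = k = sec φ = 1/cos φ.
Areal scale = k² = sec²φ = 1/cos²(44.3°) = 1/0.7157² = 1.952.
True area = apparent / (areal scale) = 22000 / 1.952 ≈ 11300 km².

11300 km²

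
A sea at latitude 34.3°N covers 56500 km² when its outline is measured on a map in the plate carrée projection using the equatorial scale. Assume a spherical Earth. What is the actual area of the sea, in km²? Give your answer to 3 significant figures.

For the equirectangular projection with φ₀ = 0 (plate carrée), h = 1 along meridians and k = sec φ along parallels.
Areal scale = h·k = 1 × sec φ; at 34.3°, h = 1.000, k = 1.211, so h·k = 1.211.
True area = apparent / (areal scale) = 56500 / 1.211 ≈ 46700 km².

46700 km²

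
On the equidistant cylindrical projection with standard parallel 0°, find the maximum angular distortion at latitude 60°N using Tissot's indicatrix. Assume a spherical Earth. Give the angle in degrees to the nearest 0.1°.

For the equirectangular projection with φ₀ = 0 (plate carrée), h = 1 along meridians and k = sec φ along parallels.
At 60°: h = 1.000, k = 2.000; principal scales a = 2.000, b = 1.000.
sin(ω/2) = (a − b)/(a + b) = 1.0000/3.000 = 0.3333, so ω = 2 arcsin(0.3333) ≈ 38.9°.

38.9°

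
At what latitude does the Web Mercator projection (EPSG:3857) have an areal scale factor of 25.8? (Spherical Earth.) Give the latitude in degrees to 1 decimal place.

Mercator areal scale is sec²φ.
sec²φ = 25.8  ⇒  cos²φ = 0.03876  ⇒  cos φ = 0.1969.
φ = arccos(0.1969) ≈ 78.6°.

78.6°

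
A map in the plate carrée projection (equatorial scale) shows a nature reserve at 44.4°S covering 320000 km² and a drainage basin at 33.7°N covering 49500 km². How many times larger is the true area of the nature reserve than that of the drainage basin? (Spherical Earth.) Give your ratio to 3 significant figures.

On the plate carrée, areal scale = h·k = 1 × sec φ, so true area = apparent × cos φ.
True area of nature reserve: 320000 × cos(44.4°) = 320000 × 0.7145 = 228600 km².
True area of drainage basin: 49500 × cos(33.7°) = 49500 × 0.8320 = 41180 km².
Ratio = 228600 / 41180 ≈ 5.55.

5.55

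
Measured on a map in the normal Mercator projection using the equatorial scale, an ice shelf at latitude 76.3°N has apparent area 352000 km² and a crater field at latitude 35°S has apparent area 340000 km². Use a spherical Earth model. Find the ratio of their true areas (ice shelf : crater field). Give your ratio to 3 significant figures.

0.0865

Since Mercator area scale is 1/cos²φ, the true area equals the apparent area multiplied by cos²φ.
True area of ice shelf: 352000 × cos²(76.3°) = 352000 × 0.05609 = 19740 km².
True area of crater field: 340000 × cos²(35°) = 340000 × 0.6710 = 228100 km².
Ratio = 19740 / 228100 ≈ 0.0865.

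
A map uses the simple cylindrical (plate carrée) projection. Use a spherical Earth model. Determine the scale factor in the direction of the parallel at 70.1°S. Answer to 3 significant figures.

In the plate carrée (x = Rλ, y = Rφ), meridians are true-scale (h = 1) and parallels are stretched by k = sec φ.
k = 1/cos 70.1° = 1/0.3404 = 2.938.

2.94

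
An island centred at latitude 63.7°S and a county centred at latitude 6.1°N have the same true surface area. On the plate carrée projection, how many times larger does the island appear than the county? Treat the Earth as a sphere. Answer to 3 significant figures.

For the equirectangular projection with φ₀ = 0 (plate carrée), h = 1 along meridians and k = sec φ along parallels.
Areal scale at 63.7°: h·k = 1.000 × 2.257 = 2.257.
Areal scale at 6.1°: h·k = 1.000 × 1.006 = 1.006.
Ratio = 2.257/1.006 ≈ 2.24.

2.24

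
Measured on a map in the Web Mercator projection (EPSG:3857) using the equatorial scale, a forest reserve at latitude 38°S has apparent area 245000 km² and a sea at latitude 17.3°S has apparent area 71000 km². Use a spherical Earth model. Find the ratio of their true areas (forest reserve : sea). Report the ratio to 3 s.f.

Mercator's areal exaggeration is sec²φ; hence true area = (apparent area) · cos²φ.
True area of forest reserve: 245000 × cos²(38°) = 245000 × 0.6210 = 152100 km².
True area of sea: 71000 × cos²(17.3°) = 71000 × 0.9116 = 64720 km².
Ratio = 152100 / 64720 ≈ 2.35.

2.35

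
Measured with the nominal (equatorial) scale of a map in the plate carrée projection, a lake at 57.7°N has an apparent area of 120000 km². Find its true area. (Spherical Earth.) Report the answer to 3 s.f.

64100 km²

In the plate carrée (x = Rλ, y = Rφ), meridians are true-scale (h = 1) and parallels are stretched by k = sec φ.
Areal scale = h·k = 1 × sec φ; at 57.7°, h = 1.000, k = 1.871, so h·k = 1.871.
True area = apparent / (areal scale) = 120000 / 1.871 ≈ 64100 km².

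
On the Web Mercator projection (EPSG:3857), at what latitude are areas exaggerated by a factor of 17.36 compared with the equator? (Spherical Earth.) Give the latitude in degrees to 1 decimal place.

76.1°

Mercator areal scale is sec²φ.
sec²φ = 17.36  ⇒  cos²φ = 0.05760  ⇒  cos φ = 0.2400.
φ = arccos(0.2400) ≈ 76.1°.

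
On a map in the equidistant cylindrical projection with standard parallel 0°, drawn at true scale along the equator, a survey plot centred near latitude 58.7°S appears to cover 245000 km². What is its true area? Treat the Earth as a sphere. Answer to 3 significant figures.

In the plate carrée (x = Rλ, y = Rφ), meridians are true-scale (h = 1) and parallels are stretched by k = sec φ.
Areal scale = h·k = 1 × sec φ; at 58.7°, h = 1.000, k = 1.925, so h·k = 1.925.
True area = apparent / (areal scale) = 245000 / 1.925 ≈ 127000 km².

127000 km²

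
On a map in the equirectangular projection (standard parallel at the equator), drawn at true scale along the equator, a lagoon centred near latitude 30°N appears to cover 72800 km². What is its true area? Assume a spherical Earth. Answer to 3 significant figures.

For the equirectangular projection with φ₀ = 0 (plate carrée), h = 1 along meridians and k = sec φ along parallels.
Areal scale = h·k = 1 × sec φ; at 30°, h = 1.000, k = 1.155, so h·k = 1.155.
True area = apparent / (areal scale) = 72800 / 1.155 ≈ 63000 km².

63000 km²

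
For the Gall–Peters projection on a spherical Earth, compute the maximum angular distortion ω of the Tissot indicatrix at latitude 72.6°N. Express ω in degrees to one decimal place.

88.3°

Gall–Peters is a cylindrical equal-area projection with standard parallels at ±45°. Cylindrical equal-area (φ₀ = 45°): h = cos φ / cos 45° along meridians, k = cos 45° / cos φ along parallels; h·k = 1.
At 72.6°: h = 0.4229, k = 2.365; principal scales a = 2.365, b = 0.4229.
sin(ω/2) = (a − b)/(a + b) = 1.942/2.787 = 0.6966, so ω = 2 arcsin(0.6966) ≈ 88.3°.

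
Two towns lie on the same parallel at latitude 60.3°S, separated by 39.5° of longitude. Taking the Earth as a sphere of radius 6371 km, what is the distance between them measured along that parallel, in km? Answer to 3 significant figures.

Arc length along a parallel = R cos φ · Δλ (with Δλ in radians).
= 6371 × cos 60.3° × (39.5° × π/180) = 6371 × 0.4955 × 0.6894 ≈ 2180 km.

2180 km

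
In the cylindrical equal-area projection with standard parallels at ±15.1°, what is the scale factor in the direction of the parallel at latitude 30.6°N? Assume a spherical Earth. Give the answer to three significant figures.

Cylindrical equal-area (φ₀ = 15.1°): h = cos φ / cos 15.1° along meridians, k = cos 15.1° / cos φ along parallels; h·k = 1.
k = cos 15.1° / cos 30.6° = 0.9655/0.8607 = 1.122.

1.12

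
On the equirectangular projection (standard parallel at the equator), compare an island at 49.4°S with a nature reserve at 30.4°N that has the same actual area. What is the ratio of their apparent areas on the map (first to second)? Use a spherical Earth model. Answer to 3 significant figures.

1.33

In the plate carrée (x = Rλ, y = Rφ), meridians are true-scale (h = 1) and parallels are stretched by k = sec φ.
Areal scale at 49.4°: h·k = 1.000 × 1.537 = 1.537.
Areal scale at 30.4°: h·k = 1.000 × 1.159 = 1.159.
Ratio = 1.537/1.159 ≈ 1.33.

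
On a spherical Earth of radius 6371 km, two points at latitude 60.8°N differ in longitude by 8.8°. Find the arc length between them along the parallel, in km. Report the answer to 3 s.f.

477 km

Arc length along a parallel = R cos φ · Δλ (with Δλ in radians).
= 6371 × cos 60.8° × (8.8° × π/180) = 6371 × 0.4879 × 0.1536 ≈ 477 km.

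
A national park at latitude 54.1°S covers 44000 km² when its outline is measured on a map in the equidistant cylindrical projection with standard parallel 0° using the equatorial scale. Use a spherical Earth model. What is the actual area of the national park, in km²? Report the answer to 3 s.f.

25800 km²

For the equirectangular projection with φ₀ = 0 (plate carrée), h = 1 along meridians and k = sec φ along parallels.
Areal scale = h·k = 1 × sec φ; at 54.1°, h = 1.000, k = 1.705, so h·k = 1.705.
True area = apparent / (areal scale) = 44000 / 1.705 ≈ 25800 km².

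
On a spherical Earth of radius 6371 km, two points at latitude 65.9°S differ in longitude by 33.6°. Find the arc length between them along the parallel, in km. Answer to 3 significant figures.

1530 km

Arc length along a parallel = R cos φ · Δλ (with Δλ in radians).
= 6371 × cos 65.9° × (33.6° × π/180) = 6371 × 0.4083 × 0.5864 ≈ 1530 km.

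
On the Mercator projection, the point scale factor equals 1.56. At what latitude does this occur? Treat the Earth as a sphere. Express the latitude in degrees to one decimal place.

50.1°

Mercator scale is k = sec φ = 1/cos φ.
1/cos φ = 1.56  ⇒  cos φ = 0.6410  ⇒  φ = arccos(0.6410) ≈ 50.1°.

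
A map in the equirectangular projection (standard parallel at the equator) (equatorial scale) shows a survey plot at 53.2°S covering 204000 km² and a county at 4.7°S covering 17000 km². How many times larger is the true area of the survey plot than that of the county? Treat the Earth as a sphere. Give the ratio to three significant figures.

On the plate carrée, areal scale = h·k = 1 × sec φ, so true area = apparent × cos φ.
True area of survey plot: 204000 × cos(53.2°) = 204000 × 0.5990 = 122200 km².
True area of county: 17000 × cos(4.7°) = 17000 × 0.9966 = 16940 km².
Ratio = 122200 / 16940 ≈ 7.21.

7.21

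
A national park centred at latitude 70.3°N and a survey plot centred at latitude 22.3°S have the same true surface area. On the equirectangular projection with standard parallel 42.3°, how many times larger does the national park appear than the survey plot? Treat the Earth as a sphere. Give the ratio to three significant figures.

In the equirectangular projection with standard parallel φ₀ = 42.3° (x = Rλ cos φ₀, y = Rφ), meridians are true-scale (h = 1) and the parallel scale is k = cos φ₀ / cos φ.
Areal scale at 70.3°: h·k = 1.000 × 2.194 = 2.194.
Areal scale at 22.3°: h·k = 1.000 × 0.7994 = 0.7994.
Ratio = 2.194/0.7994 ≈ 2.74.

2.74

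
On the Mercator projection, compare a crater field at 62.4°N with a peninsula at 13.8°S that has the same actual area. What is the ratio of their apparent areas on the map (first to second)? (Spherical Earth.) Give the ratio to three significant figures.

4.39

On Mercator, area is exaggerated by sec²φ = 1/cos²φ.
At 62.4°: sec²(62.4°) = 1/0.4633² = 4.659.
At 13.8°: sec²(13.8°) = 1/0.9711² = 1.060.
Ratio = 4.659/1.060 = cos²(13.8°)/cos²(62.4°) ≈ 4.39.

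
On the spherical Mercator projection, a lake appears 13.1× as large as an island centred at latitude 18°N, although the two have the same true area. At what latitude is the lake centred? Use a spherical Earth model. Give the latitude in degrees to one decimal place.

Mercator areal scale is sec²φ, so apparent-area ratio = sec²φ₁ / sec²φ₂ = cos²φ₂ / cos²φ₁.
cos²φ₂ / cos²φ₁ = 13.1  ⇒  cos φ₁ = cos 18° / √13.1 = 0.9511/3.619 = 0.2628.
φ₁ = arccos(0.2628) ≈ 74.8°.

74.8°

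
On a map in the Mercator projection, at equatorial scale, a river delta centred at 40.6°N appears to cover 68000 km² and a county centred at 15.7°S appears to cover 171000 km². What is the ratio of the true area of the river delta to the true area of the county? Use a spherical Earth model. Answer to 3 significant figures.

0.247

Mercator's areal exaggeration is sec²φ; hence true area = (apparent area) · cos²φ.
True area of river delta: 68000 × cos²(40.6°) = 68000 × 0.5765 = 39200 km².
True area of county: 171000 × cos²(15.7°) = 171000 × 0.9268 = 158500 km².
Ratio = 39200 / 158500 ≈ 0.247.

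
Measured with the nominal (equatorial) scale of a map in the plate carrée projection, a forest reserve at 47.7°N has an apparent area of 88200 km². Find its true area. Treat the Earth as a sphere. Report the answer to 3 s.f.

59400 km²

For the equirectangular projection with φ₀ = 0 (plate carrée), h = 1 along meridians and k = sec φ along parallels.
Areal scale = h·k = 1 × sec φ; at 47.7°, h = 1.000, k = 1.486, so h·k = 1.486.
True area = apparent / (areal scale) = 88200 / 1.486 ≈ 59400 km².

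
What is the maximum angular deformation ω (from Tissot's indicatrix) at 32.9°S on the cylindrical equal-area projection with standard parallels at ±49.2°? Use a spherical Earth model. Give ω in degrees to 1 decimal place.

28.4°

Cylindrical equal-area (φ₀ = 49.2°): h = cos φ / cos 49.2° along meridians, k = cos 49.2° / cos φ along parallels; h·k = 1.
At 32.9°: h = 1.285, k = 0.7782; principal scales a = 1.285, b = 0.7782.
sin(ω/2) = (a − b)/(a + b) = 0.5067/2.063 = 0.2456, so ω = 2 arcsin(0.2456) ≈ 28.4°.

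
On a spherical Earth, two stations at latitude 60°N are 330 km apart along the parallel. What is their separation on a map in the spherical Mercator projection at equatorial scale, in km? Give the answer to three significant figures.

Mercator is conformal, so the point scale is isotropic: h = k = sec φ = 1/cos φ.
Along the parallel, k = sec 60° = 1/0.5000 = 2.000.
Map distance = 330 × 2.000 ≈ 660 km.

660 km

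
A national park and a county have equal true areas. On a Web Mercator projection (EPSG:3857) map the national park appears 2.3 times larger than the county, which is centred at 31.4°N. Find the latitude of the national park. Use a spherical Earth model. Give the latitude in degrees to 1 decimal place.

Mercator areal scale is sec²φ, so apparent-area ratio = sec²φ₁ / sec²φ₂ = cos²φ₂ / cos²φ₁.
cos²φ₂ / cos²φ₁ = 2.3  ⇒  cos φ₁ = cos 31.4° / √2.3 = 0.8536/1.517 = 0.5628.
φ₁ = arccos(0.5628) ≈ 55.7°.

55.7°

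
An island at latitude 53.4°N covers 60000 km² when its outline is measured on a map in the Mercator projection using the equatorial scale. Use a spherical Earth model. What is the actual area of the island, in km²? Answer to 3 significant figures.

The Mercator projection is conformal; its linear scale factor is the same in every direction and equals sec φ = 1/cos φ.
Areal scale = k² = sec²φ = 1/cos²(53.4°) = 1/0.5962² = 2.813.
True area = apparent / (areal scale) = 60000 / 2.813 ≈ 21300 km².

21300 km²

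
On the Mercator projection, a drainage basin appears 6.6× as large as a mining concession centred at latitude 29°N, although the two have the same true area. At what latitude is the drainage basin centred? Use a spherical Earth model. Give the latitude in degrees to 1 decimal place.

On Mercator, (apparent₁)/(apparent₂) = sec²φ₁ / sec²φ₂ when true areas are equal.
cos²φ₂ / cos²φ₁ = 6.6  ⇒  cos φ₁ = cos 29° / √6.6 = 0.8746/2.569 = 0.3404.
φ₁ = arccos(0.3404) ≈ 70.1°.

70.1°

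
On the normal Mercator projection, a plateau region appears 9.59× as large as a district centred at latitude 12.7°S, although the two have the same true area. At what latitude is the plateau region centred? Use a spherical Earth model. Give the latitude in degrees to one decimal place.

71.6°

On Mercator, (apparent₁)/(apparent₂) = sec²φ₁ / sec²φ₂ when true areas are equal.
cos²φ₂ / cos²φ₁ = 9.59  ⇒  cos φ₁ = cos 12.7° / √9.59 = 0.9755/3.097 = 0.3150.
φ₁ = arccos(0.3150) ≈ 71.6°.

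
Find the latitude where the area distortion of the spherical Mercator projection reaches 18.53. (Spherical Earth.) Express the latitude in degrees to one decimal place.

Mercator areal scale is sec²φ.
sec²φ = 18.53  ⇒  cos²φ = 0.05397  ⇒  cos φ = 0.2323.
φ = arccos(0.2323) ≈ 76.6°.

76.6°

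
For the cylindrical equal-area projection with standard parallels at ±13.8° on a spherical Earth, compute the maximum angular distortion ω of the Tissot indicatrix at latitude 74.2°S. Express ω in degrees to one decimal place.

117.4°

A cylindrical equal-area projection with standard parallel φ₀ has meridian scale h = cos φ / cos φ₀ and parallel scale k = cos φ₀ / cos φ (so areas are preserved, h·k = 1).
At 74.2°: h = 0.2804, k = 3.567; principal scales a = 3.567, b = 0.2804.
sin(ω/2) = (a − b)/(a + b) = 3.286/3.847 = 0.8542, so ω = 2 arcsin(0.8542) ≈ 117.4°.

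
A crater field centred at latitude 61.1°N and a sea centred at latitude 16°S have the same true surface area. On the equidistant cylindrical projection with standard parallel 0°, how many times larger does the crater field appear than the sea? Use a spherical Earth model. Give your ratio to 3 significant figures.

For the equirectangular projection with φ₀ = 0 (plate carrée), h = 1 along meridians and k = sec φ along parallels.
Areal scale at 61.1°: h·k = 1.000 × 2.069 = 2.069.
Areal scale at 16°: h·k = 1.000 × 1.040 = 1.040.
Ratio = 2.069/1.040 ≈ 1.99.

1.99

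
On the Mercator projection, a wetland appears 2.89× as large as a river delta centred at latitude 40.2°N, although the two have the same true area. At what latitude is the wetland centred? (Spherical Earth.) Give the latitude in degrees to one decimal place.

For equal true areas on Mercator, apparent areas scale as sec²φ, so the ratio is cos²φ₂ / cos²φ₁.
cos²φ₂ / cos²φ₁ = 2.89  ⇒  cos φ₁ = cos 40.2° / √2.89 = 0.7638/1.700 = 0.4493.
φ₁ = arccos(0.4493) ≈ 63.3°.

63.3°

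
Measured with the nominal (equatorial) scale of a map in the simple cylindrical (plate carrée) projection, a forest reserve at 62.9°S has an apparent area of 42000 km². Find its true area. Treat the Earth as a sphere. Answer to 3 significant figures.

For the equirectangular projection with φ₀ = 0 (plate carrée), h = 1 along meridians and k = sec φ along parallels.
Areal scale = h·k = 1 × sec φ; at 62.9°, h = 1.000, k = 2.195, so h·k = 2.195.
True area = apparent / (areal scale) = 42000 / 2.195 ≈ 19100 km².

19100 km²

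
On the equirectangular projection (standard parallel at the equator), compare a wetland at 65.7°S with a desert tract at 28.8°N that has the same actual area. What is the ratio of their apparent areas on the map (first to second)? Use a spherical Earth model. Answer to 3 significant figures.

For the equirectangular projection with φ₀ = 0 (plate carrée), h = 1 along meridians and k = sec φ along parallels.
Areal scale at 65.7°: h·k = 1.000 × 2.430 = 2.430.
Areal scale at 28.8°: h·k = 1.000 × 1.141 = 1.141.
Ratio = 2.430/1.141 ≈ 2.13.

2.13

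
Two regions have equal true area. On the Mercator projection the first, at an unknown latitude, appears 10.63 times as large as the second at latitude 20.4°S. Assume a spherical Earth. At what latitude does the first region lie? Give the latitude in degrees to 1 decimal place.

For equal true areas on Mercator, apparent areas scale as sec²φ, so the ratio is cos²φ₂ / cos²φ₁.
cos²φ₂ / cos²φ₁ = 10.63  ⇒  cos φ₁ = cos 20.4° / √10.63 = 0.9373/3.260 = 0.2875.
φ₁ = arccos(0.2875) ≈ 73.3°.

73.3°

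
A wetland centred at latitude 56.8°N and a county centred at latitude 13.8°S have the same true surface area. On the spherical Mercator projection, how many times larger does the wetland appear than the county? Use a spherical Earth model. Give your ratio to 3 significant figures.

Mercator is conformal with k = sec φ, so areal scale = k² = sec²φ.
At 56.8°: sec²(56.8°) = 1/0.5476² = 3.335.
At 13.8°: sec²(13.8°) = 1/0.9711² = 1.060.
Ratio = 3.335/1.060 = cos²(13.8°)/cos²(56.8°) ≈ 3.15.

3.15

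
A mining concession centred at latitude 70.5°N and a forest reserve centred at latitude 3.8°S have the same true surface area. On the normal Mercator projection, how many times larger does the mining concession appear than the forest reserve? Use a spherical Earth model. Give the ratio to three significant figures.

On Mercator, area is exaggerated by sec²φ = 1/cos²φ.
At 70.5°: sec²(70.5°) = 1/0.3338² = 8.974.
At 3.8°: sec²(3.8°) = 1/0.9978² = 1.004.
Ratio = 8.974/1.004 = cos²(3.8°)/cos²(70.5°) ≈ 8.94.

8.94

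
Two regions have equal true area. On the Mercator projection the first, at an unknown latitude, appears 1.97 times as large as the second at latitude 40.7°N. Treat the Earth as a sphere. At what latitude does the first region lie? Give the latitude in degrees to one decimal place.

57.3°

For equal true areas on Mercator, apparent areas scale as sec²φ, so the ratio is cos²φ₂ / cos²φ₁.
cos²φ₂ / cos²φ₁ = 1.97  ⇒  cos φ₁ = cos 40.7° / √1.97 = 0.7581/1.404 = 0.5401.
φ₁ = arccos(0.5401) ≈ 57.3°.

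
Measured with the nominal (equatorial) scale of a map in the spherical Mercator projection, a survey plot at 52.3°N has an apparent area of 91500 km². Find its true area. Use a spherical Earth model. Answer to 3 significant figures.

The Mercator projection is conformal; its linear scale factor is the same in every direction and equals sec φ = 1/cos φ.
Areal scale = k² = sec²φ = 1/cos²(52.3°) = 1/0.6115² = 2.674.
True area = apparent / (areal scale) = 91500 / 2.674 ≈ 34200 km².

34200 km²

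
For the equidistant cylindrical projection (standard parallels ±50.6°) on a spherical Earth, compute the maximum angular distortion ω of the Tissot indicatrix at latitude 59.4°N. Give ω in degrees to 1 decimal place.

12.6°

The equidistant cylindrical projection with φ₀ = 50.6° has h = 1 (meridians true) and k = cos φ₀ / cos φ along parallels.
At 59.4°: h = 1.000, k = 1.247; principal scales a = 1.247, b = 1.000.
sin(ω/2) = (a − b)/(a + b) = 0.2469/2.247 = 0.1099, so ω = 2 arcsin(0.1099) ≈ 12.6°.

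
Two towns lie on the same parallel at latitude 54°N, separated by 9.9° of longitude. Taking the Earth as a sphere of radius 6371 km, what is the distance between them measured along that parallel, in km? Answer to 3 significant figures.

Arc length along a parallel = R cos φ · Δλ (with Δλ in radians).
= 6371 × cos 54° × (9.9° × π/180) = 6371 × 0.5878 × 0.1728 ≈ 647 km.

647 km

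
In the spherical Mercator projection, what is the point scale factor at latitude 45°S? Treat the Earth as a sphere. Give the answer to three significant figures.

1.41

For Mercator, h = k = sec φ (a conformal cylindrical projection has a single point scale, 1/cos φ).
k = 1/cos 45° = 1/0.7071 = 1.414.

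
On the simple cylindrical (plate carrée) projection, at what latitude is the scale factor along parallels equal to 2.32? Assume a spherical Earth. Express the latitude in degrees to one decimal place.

64.5°

Plate carrée: h = 1, k = sec φ along parallels.
sec φ = 2.32  ⇒  cos φ = 0.4310  ⇒  φ ≈ 64.5°.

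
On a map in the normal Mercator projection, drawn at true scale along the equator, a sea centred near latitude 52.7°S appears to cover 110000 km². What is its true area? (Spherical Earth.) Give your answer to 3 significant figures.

For Mercator, h = k = sec φ (a conformal cylindrical projection has a single point scale, 1/cos φ).
Areal scale = k² = sec²φ = 1/cos²(52.7°) = 1/0.6060² = 2.723.
True area = apparent / (areal scale) = 110000 / 2.723 ≈ 40400 km².

40400 km²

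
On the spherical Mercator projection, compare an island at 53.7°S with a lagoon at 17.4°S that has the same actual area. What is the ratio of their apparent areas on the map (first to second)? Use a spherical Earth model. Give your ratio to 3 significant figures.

2.60

Mercator is conformal with k = sec φ, so areal scale = k² = sec²φ.
At 53.7°: sec²(53.7°) = 1/0.5920² = 2.853.
At 17.4°: sec²(17.4°) = 1/0.9542² = 1.098.
Ratio = 2.853/1.098 = cos²(17.4°)/cos²(53.7°) ≈ 2.60.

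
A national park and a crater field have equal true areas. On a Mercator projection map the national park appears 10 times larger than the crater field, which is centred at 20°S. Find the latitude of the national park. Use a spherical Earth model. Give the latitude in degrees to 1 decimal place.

For equal true areas on Mercator, apparent areas scale as sec²φ, so the ratio is cos²φ₂ / cos²φ₁.
cos²φ₂ / cos²φ₁ = 10  ⇒  cos φ₁ = cos 20° / √10 = 0.9397/3.162 = 0.2972.
φ₁ = arccos(0.2972) ≈ 72.7°.

72.7°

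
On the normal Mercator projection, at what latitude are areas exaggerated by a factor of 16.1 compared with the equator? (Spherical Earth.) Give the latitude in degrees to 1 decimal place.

75.6°

Mercator areal scale is sec²φ.
sec²φ = 16.1  ⇒  cos²φ = 0.06211  ⇒  cos φ = 0.2492.
φ = arccos(0.2492) ≈ 75.6°.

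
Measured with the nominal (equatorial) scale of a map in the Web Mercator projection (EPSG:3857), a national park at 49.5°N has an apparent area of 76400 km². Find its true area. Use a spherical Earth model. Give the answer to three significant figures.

The Mercator projection is conformal; its linear scale factor is the same in every direction and equals sec φ = 1/cos φ.
Areal scale = k² = sec²φ = 1/cos²(49.5°) = 1/0.6494² = 2.371.
True area = apparent / (areal scale) = 76400 / 2.371 ≈ 32200 km².

32200 km²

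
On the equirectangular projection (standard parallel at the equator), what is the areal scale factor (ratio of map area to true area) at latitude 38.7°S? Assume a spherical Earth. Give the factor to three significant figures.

For the equirectangular projection with φ₀ = 0 (plate carrée), h = 1 along meridians and k = sec φ along parallels.
Areal scale = h·k = 1 × sec φ; at 38.7°, h = 1.000, k = 1.281, so h·k = 1.281.

1.28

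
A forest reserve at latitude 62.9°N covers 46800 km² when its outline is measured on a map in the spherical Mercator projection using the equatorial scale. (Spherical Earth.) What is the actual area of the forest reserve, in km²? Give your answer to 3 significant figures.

9710 km²

Mercator is conformal, so the point scale is isotropic: h = k = sec φ = 1/cos φ.
Areal scale = k² = sec²φ = 1/cos²(62.9°) = 1/0.4555² = 4.819.
True area = apparent / (areal scale) = 46800 / 4.819 ≈ 9710 km².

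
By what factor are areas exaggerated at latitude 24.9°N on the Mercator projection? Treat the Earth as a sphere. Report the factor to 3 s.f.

1.22

The Mercator projection is conformal; its linear scale factor is the same in every direction and equals sec φ = 1/cos φ.
Areal scale = k² = sec²φ = 1/cos²(24.9°) = 1/0.9070² = 1.215.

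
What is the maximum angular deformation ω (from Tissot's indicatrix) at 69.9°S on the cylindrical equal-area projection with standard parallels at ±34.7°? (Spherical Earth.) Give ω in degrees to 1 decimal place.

A cylindrical equal-area projection with standard parallel φ₀ has meridian scale h = cos φ / cos φ₀ and parallel scale k = cos φ₀ / cos φ (so areas are preserved, h·k = 1).
At 69.9°: h = 0.4180, k = 2.392; principal scales a = 2.392, b = 0.4180.
sin(ω/2) = (a − b)/(a + b) = 1.974/2.810 = 0.7025, so ω = 2 arcsin(0.7025) ≈ 89.3°.

89.3°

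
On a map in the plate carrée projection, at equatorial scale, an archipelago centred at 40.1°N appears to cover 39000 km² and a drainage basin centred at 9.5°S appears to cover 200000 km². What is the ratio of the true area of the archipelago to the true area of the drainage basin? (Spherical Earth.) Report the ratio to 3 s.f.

On the plate carrée, areal scale = h·k = 1 × sec φ, so true area = apparent × cos φ.
True area of archipelago: 39000 × cos(40.1°) = 39000 × 0.7649 = 29830 km².
True area of drainage basin: 200000 × cos(9.5°) = 200000 × 0.9863 = 197300 km².
Ratio = 29830 / 197300 ≈ 0.151.

0.151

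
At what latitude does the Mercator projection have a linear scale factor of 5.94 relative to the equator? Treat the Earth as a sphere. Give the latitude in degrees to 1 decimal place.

80.3°

Mercator scale is k = sec φ = 1/cos φ.
1/cos φ = 5.94  ⇒  cos φ = 0.1684  ⇒  φ = arccos(0.1684) ≈ 80.3°.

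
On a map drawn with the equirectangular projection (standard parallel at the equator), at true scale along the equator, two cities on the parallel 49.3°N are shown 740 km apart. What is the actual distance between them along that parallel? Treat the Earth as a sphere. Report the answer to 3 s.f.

483 km

Plate carrée maps x = Rλ, y = Rφ. The meridian scale is h = 1 and the parallel scale is k = 1/cos φ = sec φ.
Along the parallel at 49.3°, map distances are exaggerated by k = sec 49.3° = 1.534.
True distance = 740 / 1.534 = 740 × cos 49.3° ≈ 483 km.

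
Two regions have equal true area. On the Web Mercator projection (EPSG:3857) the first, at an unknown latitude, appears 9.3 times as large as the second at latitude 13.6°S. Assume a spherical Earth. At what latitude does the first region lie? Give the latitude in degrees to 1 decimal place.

71.4°

For equal true areas on Mercator, apparent areas scale as sec²φ, so the ratio is cos²φ₂ / cos²φ₁.
cos²φ₂ / cos²φ₁ = 9.3  ⇒  cos φ₁ = cos 13.6° / √9.3 = 0.9720/3.050 = 0.3187.
φ₁ = arccos(0.3187) ≈ 71.4°.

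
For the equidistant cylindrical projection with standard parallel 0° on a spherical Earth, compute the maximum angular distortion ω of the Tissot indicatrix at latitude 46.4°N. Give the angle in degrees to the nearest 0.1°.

21.2°

In the plate carrée (x = Rλ, y = Rφ), meridians are true-scale (h = 1) and parallels are stretched by k = sec φ.
At 46.4°: h = 1.000, k = 1.450; principal scales a = 1.450, b = 1.000.
sin(ω/2) = (a − b)/(a + b) = 0.4501/2.450 = 0.1837, so ω = 2 arcsin(0.1837) ≈ 21.2°.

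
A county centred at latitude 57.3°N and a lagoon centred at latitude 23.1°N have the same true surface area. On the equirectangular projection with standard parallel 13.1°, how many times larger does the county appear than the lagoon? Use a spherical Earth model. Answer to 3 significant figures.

The equidistant cylindrical projection with φ₀ = 13.1° has h = 1 (meridians true) and k = cos φ₀ / cos φ along parallels.
Areal scale at 57.3°: h·k = 1.000 × 1.803 = 1.803.
Areal scale at 23.1°: h·k = 1.000 × 1.059 = 1.059.
Ratio = 1.803/1.059 ≈ 1.70.

1.70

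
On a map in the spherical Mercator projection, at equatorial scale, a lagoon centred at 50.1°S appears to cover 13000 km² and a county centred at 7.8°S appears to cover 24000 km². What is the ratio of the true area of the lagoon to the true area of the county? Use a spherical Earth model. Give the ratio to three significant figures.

0.227

Mercator's areal exaggeration is sec²φ; hence true area = (apparent area) · cos²φ.
True area of lagoon: 13000 × cos²(50.1°) = 13000 × 0.4115 = 5349 km².
True area of county: 24000 × cos²(7.8°) = 24000 × 0.9816 = 23560 km².
Ratio = 5349 / 23560 ≈ 0.227.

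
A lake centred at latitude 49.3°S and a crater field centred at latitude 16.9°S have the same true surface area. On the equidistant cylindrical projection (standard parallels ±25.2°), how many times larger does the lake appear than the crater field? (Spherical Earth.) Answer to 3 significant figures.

In the equirectangular projection with standard parallel φ₀ = 25.2° (x = Rλ cos φ₀, y = Rφ), meridians are true-scale (h = 1) and the parallel scale is k = cos φ₀ / cos φ.
Areal scale at 49.3°: h·k = 1.000 × 1.388 = 1.388.
Areal scale at 16.9°: h·k = 1.000 × 0.9457 = 0.9457.
Ratio = 1.388/0.9457 ≈ 1.47.

1.47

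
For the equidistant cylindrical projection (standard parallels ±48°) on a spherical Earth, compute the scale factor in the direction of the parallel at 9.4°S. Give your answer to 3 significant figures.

0.678

In the equirectangular projection with standard parallel φ₀ = 48° (x = Rλ cos φ₀, y = Rφ), meridians are true-scale (h = 1) and the parallel scale is k = cos φ₀ / cos φ.
k = cos 48° / cos 9.4° = 0.6691/0.9866 = 0.6782.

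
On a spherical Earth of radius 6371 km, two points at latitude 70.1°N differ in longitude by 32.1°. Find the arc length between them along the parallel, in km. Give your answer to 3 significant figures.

1210 km

Arc length along a parallel = R cos φ · Δλ (with Δλ in radians).
= 6371 × cos 70.1° × (32.1° × π/180) = 6371 × 0.3404 × 0.5603 ≈ 1210 km.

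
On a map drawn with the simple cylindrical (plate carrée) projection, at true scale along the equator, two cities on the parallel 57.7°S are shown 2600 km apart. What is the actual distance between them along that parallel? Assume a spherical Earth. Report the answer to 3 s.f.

In the plate carrée (x = Rλ, y = Rφ), meridians are true-scale (h = 1) and parallels are stretched by k = sec φ.
Along the parallel at 57.7°, map distances are exaggerated by k = sec 57.7° = 1.871.
True distance = 2600 / 1.871 = 2600 × cos 57.7° ≈ 1390 km.

1390 km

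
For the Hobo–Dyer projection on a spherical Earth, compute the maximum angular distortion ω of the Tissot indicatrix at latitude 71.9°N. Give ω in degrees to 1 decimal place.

The Hobo–Dyer projection is cylindrical equal-area with φ₀ = 37.5°. For cylindrical equal-area with standard parallel φ₀, h = cos φ / cos φ₀ and k = cos φ₀ / cos φ, so h·k = 1.
At 71.9°: h = 0.3916, k = 2.554; principal scales a = 2.554, b = 0.3916.
sin(ω/2) = (a − b)/(a + b) = 2.162/2.945 = 0.7341, so ω = 2 arcsin(0.7341) ≈ 94.5°.

94.5°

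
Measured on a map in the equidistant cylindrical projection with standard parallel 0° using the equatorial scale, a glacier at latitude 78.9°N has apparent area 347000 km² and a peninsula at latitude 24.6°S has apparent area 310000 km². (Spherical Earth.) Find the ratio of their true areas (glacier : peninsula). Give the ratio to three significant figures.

0.237

Plate carrée has h = 1 and k = sec φ, giving areal scale sec φ; true area = (apparent area) · cos φ.
True area of glacier: 347000 × cos(78.9°) = 347000 × 0.1925 = 66810 km².
True area of peninsula: 310000 × cos(24.6°) = 310000 × 0.9092 = 281900 km².
Ratio = 66810 / 281900 ≈ 0.237.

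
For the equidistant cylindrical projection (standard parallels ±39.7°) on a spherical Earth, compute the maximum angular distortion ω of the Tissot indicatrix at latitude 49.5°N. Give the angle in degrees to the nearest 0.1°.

9.7°

The equidistant cylindrical projection with φ₀ = 39.7° has h = 1 (meridians true) and k = cos φ₀ / cos φ along parallels.
At 49.5°: h = 1.000, k = 1.185; principal scales a = 1.185, b = 1.000.
sin(ω/2) = (a − b)/(a + b) = 0.1847/2.185 = 0.08454, so ω = 2 arcsin(0.08454) ≈ 9.7°.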